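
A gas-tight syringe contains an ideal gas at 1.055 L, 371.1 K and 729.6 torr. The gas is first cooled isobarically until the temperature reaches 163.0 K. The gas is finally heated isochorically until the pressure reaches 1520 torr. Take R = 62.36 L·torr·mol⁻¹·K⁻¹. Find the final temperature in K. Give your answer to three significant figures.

T₃ ≈ 340 K

P constant ⇒ V ∝ T: P₂ = P₁; V₂ = V₁·(T₂/T₁) = 0.4634 L.
V constant ⇒ P ∝ T: V₃ = V₂; T₃ = T₂·(P₃/P₂) = 339.6 K.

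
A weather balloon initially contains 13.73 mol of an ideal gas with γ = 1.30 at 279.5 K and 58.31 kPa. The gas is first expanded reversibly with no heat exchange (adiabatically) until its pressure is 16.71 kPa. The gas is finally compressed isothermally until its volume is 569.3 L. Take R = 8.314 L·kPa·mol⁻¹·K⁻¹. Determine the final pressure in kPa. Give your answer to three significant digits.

From PV = nRT: V₁ = nRT₁/P₁ = 547.2 L.
Reversible adiabatic, γ = 1.30: T₂ = T₁·(P₂/P₁)^((γ−1)/γ) = 209.5 K; V₂ = V₁·(P₁/P₂)^(1/γ) = 1431 L.
T constant ⇒ Boyle's law P V = const: T₃ = T₂; P₃ = P₂·(V₂/V₃) = 42.00 kPa.

P₃ ≈ 42.0 kPa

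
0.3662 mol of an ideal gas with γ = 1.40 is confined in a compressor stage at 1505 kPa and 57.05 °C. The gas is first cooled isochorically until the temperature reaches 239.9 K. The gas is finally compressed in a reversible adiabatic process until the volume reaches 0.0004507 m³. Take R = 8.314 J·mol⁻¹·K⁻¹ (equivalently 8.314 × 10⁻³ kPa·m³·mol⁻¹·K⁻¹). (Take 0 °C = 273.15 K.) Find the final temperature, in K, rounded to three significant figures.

T₃ ≈ 281 K

Convert: T₁ = 330.2 K.
From PV = nRT: V₁ = nRT₁/P₁ = 0.0006680 m³.
V constant ⇒ P ∝ T: V₂ = V₁; P₂ = P₁·(T₂/T₁) = 1093 kPa.
Reversible adiabatic, γ = 1.40: T₃ = T₂·(V₂/V₃)^(γ−1) = 280.8 K; P₃ = P₂·(V₂/V₃)^γ = 1897 kPa.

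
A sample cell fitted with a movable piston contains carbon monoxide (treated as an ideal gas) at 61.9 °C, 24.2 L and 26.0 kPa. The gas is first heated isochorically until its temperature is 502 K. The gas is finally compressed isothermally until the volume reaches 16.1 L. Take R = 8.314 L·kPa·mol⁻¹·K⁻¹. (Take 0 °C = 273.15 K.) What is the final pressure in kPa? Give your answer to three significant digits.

P₃ ≈ 58.6 kPa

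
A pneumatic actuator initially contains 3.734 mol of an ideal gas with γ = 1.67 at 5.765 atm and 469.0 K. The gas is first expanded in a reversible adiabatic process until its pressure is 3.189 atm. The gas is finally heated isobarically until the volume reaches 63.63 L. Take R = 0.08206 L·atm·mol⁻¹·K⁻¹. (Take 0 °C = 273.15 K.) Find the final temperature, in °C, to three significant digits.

From PV = nRT: V₁ = nRT₁/P₁ = 24.93 L.
Reversible adiabatic, γ = 1.67: T₂ = T₁·(P₂/P₁)^((γ−1)/γ) = 369.8 K; V₂ = V₁·(P₁/P₂)^(1/γ) = 35.54 L.
P constant ⇒ V ∝ T: P₃ = P₂; T₃ = T₂·(V₃/V₂) = 662.2 K.

T₃ ≈ 389 °C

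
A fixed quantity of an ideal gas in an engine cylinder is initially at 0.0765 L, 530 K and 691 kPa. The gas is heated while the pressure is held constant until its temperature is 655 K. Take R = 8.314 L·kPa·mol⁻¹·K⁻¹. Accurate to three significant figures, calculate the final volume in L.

V₂ ≈ 0.0945 L

P constant ⇒ V ∝ T: P₂ = P₁; V₂ = V₁·(T₂/T₁) = 0.09454 L.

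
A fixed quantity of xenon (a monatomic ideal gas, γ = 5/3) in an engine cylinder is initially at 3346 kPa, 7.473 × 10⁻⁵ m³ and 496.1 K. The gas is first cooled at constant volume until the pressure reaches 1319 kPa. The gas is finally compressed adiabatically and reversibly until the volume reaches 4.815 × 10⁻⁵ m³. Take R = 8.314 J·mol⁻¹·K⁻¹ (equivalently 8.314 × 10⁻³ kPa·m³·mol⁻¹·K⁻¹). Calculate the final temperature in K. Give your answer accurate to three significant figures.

T₃ ≈ 262 K

V constant ⇒ P ∝ T: V₂ = V₁; T₂ = T₁·(P₂/P₁) = 195.6 K.
Adiabatic (γ = 5/3), T V^(γ−1) and P V^γ constant: T₃ = T₂·(V₂/V₃)^(γ−1) = 262.2 K; P₃ = P₂·(V₂/V₃)^γ = 2744 kPa.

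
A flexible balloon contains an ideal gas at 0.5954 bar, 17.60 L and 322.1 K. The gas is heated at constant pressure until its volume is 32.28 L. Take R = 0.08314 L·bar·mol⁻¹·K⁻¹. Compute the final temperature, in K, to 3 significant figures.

T₂ ≈ 591 K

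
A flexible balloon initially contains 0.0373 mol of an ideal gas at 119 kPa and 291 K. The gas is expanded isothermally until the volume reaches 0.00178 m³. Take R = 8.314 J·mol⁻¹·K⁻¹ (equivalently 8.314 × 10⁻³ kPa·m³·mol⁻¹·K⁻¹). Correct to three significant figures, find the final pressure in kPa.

P₂ ≈ 50.7 kPa

From PV = nRT: V₁ = nRT₁/P₁ = 0.0007583 m³.
Isothermal, so P V is constant: T₂ = T₁; P₂ = P₁·(V₁/V₂) = 50.70 kPa.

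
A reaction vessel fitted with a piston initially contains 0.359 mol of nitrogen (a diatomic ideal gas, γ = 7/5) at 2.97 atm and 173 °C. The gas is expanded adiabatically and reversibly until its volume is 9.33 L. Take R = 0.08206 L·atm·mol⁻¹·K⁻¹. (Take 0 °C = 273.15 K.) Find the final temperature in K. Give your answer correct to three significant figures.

T₂ ≈ 331 K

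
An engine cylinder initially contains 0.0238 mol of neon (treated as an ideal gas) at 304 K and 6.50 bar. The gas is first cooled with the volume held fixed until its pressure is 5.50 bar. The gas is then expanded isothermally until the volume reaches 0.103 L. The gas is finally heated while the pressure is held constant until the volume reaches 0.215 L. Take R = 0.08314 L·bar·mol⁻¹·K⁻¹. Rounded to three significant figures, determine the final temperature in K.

From PV = nRT: V₁ = nRT₁/P₁ = 0.09254 L.
Isochoric, so P/T is constant: V₂ = V₁; T₂ = T₁·(P₂/P₁) = 257.2 K.
T constant ⇒ Boyle's law P V = const: T₃ = T₂; P₃ = P₂·(V₂/V₃) = 4.942 bar.
Isobaric, so V/T is constant: P₄ = P₃; T₄ = T₃·(V₄/V₃) = 536.9 K.

T₄ ≈ 537 K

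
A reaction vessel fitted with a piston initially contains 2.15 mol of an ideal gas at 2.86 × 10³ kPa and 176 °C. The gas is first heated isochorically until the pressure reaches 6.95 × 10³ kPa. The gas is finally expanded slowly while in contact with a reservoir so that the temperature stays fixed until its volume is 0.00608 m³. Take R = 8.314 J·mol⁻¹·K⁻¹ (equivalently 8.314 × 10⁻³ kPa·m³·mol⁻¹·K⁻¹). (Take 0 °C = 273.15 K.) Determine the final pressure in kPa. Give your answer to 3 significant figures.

P₃ ≈ 3.21e+03 kPa

Convert: T₁ = 449.1 K.
From PV = nRT: V₁ = nRT₁/P₁ = 0.002807 m³.
V constant ⇒ P ∝ T: V₂ = V₁; T₂ = T₁·(P₂/P₁) = 1091 K.
T constant ⇒ Boyle's law P V = const: T₃ = T₂; P₃ = P₂·(V₂/V₃) = 3209 kPa.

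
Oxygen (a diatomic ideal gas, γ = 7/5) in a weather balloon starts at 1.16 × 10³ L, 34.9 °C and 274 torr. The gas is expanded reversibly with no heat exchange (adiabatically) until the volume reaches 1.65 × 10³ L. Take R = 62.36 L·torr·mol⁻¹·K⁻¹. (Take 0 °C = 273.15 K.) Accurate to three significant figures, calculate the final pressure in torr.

Convert: T₁ = 308.0 K.
Adiabatic (γ = 7/5), T V^(γ−1) and P V^γ constant: T₂ = T₁·(V₁/V₂)^(γ−1) = 267.6 K; P₂ = P₁·(V₁/V₂)^γ = 167.3 torr.

P₂ ≈ 167 torr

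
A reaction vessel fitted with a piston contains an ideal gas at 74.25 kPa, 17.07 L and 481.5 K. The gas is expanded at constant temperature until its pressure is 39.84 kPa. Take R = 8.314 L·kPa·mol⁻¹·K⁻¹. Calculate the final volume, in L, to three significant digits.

T constant ⇒ Boyle's law P V = const: T₂ = T₁; V₂ = V₁·(P₁/P₂) = 31.81 L.

V₂ ≈ 31.8 L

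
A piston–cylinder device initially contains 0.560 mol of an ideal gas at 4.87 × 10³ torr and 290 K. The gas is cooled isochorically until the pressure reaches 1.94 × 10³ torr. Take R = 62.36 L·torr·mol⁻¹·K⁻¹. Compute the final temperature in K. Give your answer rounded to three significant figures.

T₂ ≈ 116 K

From PV = nRT: V₁ = nRT₁/P₁ = 2.080 L.
Isochoric, so P/T is constant: V₂ = V₁; T₂ = T₁·(P₂/P₁) = 115.5 K.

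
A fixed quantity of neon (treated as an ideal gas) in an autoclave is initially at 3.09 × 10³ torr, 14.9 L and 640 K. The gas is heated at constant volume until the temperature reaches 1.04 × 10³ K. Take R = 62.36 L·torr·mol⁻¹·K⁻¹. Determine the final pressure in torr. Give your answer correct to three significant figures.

V constant ⇒ P ∝ T: V₂ = V₁; P₂ = P₁·(T₂/T₁) = 5021 torr.

P₂ ≈ 5.02e+03 torr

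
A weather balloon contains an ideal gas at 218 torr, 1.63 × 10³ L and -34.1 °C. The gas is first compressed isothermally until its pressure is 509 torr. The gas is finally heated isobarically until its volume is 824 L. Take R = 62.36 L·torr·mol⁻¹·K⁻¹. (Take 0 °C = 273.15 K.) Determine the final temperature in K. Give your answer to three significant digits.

Convert: T₁ = 239.0 K.
Isothermal, so P V is constant: T₂ = T₁; V₂ = V₁·(P₁/P₂) = 698.1 L.
P constant ⇒ V ∝ T: P₃ = P₂; T₃ = T₂·(V₃/V₂) = 282.2 K.

T₃ ≈ 282 K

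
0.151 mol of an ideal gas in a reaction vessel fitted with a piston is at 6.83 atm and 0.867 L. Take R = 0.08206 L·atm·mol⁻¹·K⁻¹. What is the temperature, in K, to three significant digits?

T ≈ 478 K

PV = nRT ⇒ T = PV/(nR) = (6.83 × 0.867) / (0.151 × 0.08206)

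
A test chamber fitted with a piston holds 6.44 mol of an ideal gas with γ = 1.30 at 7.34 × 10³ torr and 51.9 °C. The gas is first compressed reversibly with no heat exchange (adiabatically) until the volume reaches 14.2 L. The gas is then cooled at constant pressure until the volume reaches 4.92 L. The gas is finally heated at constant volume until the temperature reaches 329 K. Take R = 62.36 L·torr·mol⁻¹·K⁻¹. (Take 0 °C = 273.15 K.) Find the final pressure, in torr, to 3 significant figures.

P₄ ≈ 2.69e+04 torr

Convert: T₁ = 325.0 K.
From PV = nRT: V₁ = nRT₁/P₁ = 17.78 L.
Adiabatic (γ = 1.30), T V^(γ−1) and P V^γ constant: T₂ = T₁·(V₁/V₂)^(γ−1) = 347.8 K; P₂ = P₁·(V₁/V₂)^γ = 9835 torr.
Isobaric, so V/T is constant: P₃ = P₂; T₃ = T₂·(V₃/V₂) = 120.5 K.
V constant ⇒ P ∝ T: V₄ = V₃; P₄ = P₃·(T₄/T₃) = 2.685e+04 torr.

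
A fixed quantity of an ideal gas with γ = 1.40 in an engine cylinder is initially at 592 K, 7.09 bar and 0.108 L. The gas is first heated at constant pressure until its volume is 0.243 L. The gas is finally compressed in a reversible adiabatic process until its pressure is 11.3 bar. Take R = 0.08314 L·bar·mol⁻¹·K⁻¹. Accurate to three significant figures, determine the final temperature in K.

P constant ⇒ V ∝ T: P₂ = P₁; T₂ = T₁·(V₂/V₁) = 1332 K.
Adiabatic (γ = 1.40), T V^(γ−1) and P V^γ constant: T₃ = T₂·(P₃/P₂)^((γ−1)/γ) = 1522 K; V₃ = V₂·(P₂/P₃)^(1/γ) = 0.1742 L.

T₃ ≈ 1.52e+03 K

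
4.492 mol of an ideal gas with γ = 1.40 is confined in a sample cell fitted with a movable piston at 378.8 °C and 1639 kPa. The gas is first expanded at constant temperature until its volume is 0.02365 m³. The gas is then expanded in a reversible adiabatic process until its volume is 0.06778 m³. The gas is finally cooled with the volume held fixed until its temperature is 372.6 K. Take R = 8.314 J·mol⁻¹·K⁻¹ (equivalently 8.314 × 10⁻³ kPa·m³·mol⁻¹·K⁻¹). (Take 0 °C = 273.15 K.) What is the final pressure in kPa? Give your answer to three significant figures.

Convert: T₁ = 652.0 K.
From PV = nRT: V₁ = nRT₁/P₁ = 0.01486 m³.
T constant ⇒ Boyle's law P V = const: T₂ = T₁; P₂ = P₁·(V₁/V₂) = 1030 kPa.
Adiabatic (γ = 1.40), T V^(γ−1) and P V^γ constant: T₃ = T₂·(V₂/V₃)^(γ−1) = 427.9 K; P₃ = P₂·(V₂/V₃)^γ = 235.8 kPa.
V constant ⇒ P ∝ T: V₄ = V₃; P₄ = P₃·(T₄/T₃) = 205.3 kPa.

P₄ ≈ 205 kPa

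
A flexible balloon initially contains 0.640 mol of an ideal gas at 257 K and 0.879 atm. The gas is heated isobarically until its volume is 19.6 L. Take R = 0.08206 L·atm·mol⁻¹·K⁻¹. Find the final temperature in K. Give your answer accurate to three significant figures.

From PV = nRT: V₁ = nRT₁/P₁ = 15.36 L.
Isobaric, so V/T is constant: P₂ = P₁; T₂ = T₁·(V₂/V₁) = 328.0 K.

T₂ ≈ 328 K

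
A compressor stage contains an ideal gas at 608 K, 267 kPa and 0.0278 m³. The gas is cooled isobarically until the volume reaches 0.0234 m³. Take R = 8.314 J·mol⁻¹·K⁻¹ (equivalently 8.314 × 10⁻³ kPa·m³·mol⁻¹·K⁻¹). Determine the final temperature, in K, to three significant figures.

Isobaric, so V/T is constant: P₂ = P₁; T₂ = T₁·(V₂/V₁) = 511.8 K.

T₂ ≈ 512 K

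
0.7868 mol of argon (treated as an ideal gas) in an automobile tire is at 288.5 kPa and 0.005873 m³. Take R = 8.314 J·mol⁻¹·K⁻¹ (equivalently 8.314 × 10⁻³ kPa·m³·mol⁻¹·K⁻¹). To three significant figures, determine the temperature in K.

PV = nRT ⇒ T = PV/(nR) = (288.5 × 0.005873) / (0.7868 × 8.314 × 10⁻³)

T ≈ 259 K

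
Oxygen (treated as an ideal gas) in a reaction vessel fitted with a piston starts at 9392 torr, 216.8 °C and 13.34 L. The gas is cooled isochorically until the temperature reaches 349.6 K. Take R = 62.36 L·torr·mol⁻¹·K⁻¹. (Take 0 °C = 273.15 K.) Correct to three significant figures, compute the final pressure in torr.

P₂ ≈ 6.70e+03 torr

Convert: T₁ = 489.9 K.
V constant ⇒ P ∝ T: V₂ = V₁; P₂ = P₁·(T₂/T₁) = 6702 torr.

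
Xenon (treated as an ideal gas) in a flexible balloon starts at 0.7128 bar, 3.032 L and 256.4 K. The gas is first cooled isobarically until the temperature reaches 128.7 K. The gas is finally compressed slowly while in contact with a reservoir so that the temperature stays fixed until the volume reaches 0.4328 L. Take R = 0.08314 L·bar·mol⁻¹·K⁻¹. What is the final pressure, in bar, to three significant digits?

P₃ ≈ 2.51 bar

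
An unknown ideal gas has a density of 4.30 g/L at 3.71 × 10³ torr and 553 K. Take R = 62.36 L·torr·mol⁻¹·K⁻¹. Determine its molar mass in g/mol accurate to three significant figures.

M ≈ 40.0 g/mol

ρ = PM/(RT) ⇒ M = ρRT/P = (4.30 × 62.36 × 553.0) / 3.71e+03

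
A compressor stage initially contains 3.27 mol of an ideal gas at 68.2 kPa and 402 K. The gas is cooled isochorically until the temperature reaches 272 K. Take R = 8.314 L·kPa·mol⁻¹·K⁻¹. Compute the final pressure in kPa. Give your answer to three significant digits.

P₂ ≈ 46.1 kPa

From PV = nRT: V₁ = nRT₁/P₁ = 160.3 L.
V constant ⇒ P ∝ T: V₂ = V₁; P₂ = P₁·(T₂/T₁) = 46.15 kPa.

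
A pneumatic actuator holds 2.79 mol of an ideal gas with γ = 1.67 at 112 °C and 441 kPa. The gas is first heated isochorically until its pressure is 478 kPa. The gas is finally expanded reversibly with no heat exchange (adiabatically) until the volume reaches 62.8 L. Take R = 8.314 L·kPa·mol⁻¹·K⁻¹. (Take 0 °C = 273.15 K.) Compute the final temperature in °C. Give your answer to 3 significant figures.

Convert: T₁ = 385.1 K.
From PV = nRT: V₁ = nRT₁/P₁ = 20.26 L.
V constant ⇒ P ∝ T: V₂ = V₁; T₂ = T₁·(P₂/P₁) = 417.5 K.
Adiabatic (γ = 1.67), T V^(γ−1) and P V^γ constant: T₃ = T₂·(V₂/V₃)^(γ−1) = 195.6 K; P₃ = P₂·(V₂/V₃)^γ = 72.25 kPa.

T₃ ≈ -77.5 °C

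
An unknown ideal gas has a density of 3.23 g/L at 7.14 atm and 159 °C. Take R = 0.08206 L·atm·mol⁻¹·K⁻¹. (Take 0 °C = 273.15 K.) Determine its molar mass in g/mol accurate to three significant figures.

ρ = PM/(RT) ⇒ M = ρRT/P = (3.23 × 0.08206 × 432.1) / 7.14

M ≈ 16.0 g/mol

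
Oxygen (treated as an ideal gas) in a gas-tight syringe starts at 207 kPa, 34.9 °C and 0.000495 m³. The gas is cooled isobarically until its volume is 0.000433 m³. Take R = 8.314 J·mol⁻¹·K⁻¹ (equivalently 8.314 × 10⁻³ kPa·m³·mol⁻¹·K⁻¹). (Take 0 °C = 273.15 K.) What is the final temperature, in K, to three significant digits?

Convert: T₁ = 308.0 K.
P constant ⇒ V ∝ T: P₂ = P₁; T₂ = T₁·(V₂/V₁) = 269.5 K.

T₂ ≈ 269 K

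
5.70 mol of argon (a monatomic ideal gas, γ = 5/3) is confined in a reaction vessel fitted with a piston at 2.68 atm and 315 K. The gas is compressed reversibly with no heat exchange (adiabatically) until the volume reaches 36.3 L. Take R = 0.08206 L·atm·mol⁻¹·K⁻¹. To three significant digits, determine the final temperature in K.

T₂ ≈ 415 K

From PV = nRT: V₁ = nRT₁/P₁ = 54.98 L.
Reversible adiabatic, γ = 5/3: T₂ = T₁·(V₁/V₂)^(γ−1) = 415.4 K; P₂ = P₁·(V₁/V₂)^γ = 5.353 atm.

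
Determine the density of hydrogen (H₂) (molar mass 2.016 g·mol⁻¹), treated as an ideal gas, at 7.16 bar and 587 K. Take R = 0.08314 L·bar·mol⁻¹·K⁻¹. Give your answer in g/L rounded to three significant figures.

ρ ≈ 0.296 g/L

ρ = PM/(RT) = (7.16 × 2.016) / (0.08314 × 587.0)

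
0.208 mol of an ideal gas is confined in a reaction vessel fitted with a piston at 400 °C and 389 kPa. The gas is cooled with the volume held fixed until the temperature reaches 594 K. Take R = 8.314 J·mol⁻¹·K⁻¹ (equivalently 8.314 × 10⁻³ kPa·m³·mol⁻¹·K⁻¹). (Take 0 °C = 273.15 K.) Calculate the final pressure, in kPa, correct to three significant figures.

P₂ ≈ 343 kPa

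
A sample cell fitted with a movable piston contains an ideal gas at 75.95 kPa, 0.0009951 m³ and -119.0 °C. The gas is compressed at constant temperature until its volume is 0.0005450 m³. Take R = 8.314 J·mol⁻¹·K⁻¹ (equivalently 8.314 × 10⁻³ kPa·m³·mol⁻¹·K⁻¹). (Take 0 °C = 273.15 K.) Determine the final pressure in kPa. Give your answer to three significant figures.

Convert: T₁ = 154.1 K.
T constant ⇒ Boyle's law P V = const: T₂ = T₁; P₂ = P₁·(V₁/V₂) = 138.7 kPa.

P₂ ≈ 139 kPa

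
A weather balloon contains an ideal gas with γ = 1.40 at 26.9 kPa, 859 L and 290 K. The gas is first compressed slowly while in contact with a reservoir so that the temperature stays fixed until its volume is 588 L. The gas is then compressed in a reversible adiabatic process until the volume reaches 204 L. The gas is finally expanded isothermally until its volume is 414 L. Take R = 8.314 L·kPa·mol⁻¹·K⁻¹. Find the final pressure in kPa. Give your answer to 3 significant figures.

P₄ ≈ 85.2 kPa

T constant ⇒ Boyle's law P V = const: T₂ = T₁; P₂ = P₁·(V₁/V₂) = 39.30 kPa.
Adiabatic (γ = 1.40), T V^(γ−1) and P V^γ constant: T₃ = T₂·(V₂/V₃)^(γ−1) = 442.9 K; P₃ = P₂·(V₂/V₃)^γ = 173.0 kPa.
Isothermal, so P V is constant: T₄ = T₃; P₄ = P₃·(V₃/V₄) = 85.24 kPa.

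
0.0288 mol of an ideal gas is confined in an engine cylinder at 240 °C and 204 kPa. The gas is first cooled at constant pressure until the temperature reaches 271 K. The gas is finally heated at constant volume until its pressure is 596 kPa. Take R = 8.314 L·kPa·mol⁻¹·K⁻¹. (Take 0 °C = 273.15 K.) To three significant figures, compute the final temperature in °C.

T₃ ≈ 519 °C

Convert: T₁ = 513.1 K.
From PV = nRT: V₁ = nRT₁/P₁ = 0.6023 L.
P constant ⇒ V ∝ T: P₂ = P₁; V₂ = V₁·(T₂/T₁) = 0.3181 L.
Isochoric, so P/T is constant: V₃ = V₂; T₃ = T₂·(P₃/P₂) = 791.7 K.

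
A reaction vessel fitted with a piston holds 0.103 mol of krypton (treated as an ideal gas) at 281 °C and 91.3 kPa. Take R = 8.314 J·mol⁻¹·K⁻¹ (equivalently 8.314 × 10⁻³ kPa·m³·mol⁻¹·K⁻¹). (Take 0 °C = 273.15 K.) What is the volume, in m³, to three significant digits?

Convert: T = 554.15 K.
PV = nRT ⇒ V = nRT/P = (0.103 × 8.314 × 10⁻³ × 554.15) / 91.3

V ≈ 0.00520 m³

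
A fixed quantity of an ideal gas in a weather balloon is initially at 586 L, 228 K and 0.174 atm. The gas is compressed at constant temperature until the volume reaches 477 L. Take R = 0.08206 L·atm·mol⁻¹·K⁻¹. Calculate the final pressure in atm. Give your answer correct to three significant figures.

P₂ ≈ 0.214 atm

Isothermal, so P V is constant: T₂ = T₁; P₂ = P₁·(V₁/V₂) = 0.2138 atm.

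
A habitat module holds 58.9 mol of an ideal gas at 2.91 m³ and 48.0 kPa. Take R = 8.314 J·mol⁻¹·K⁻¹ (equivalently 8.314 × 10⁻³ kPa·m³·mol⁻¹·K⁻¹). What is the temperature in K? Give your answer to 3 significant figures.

T ≈ 285 K

PV = nRT ⇒ T = PV/(nR) = (48.0 × 2.91) / (58.9 × 8.314 × 10⁻³)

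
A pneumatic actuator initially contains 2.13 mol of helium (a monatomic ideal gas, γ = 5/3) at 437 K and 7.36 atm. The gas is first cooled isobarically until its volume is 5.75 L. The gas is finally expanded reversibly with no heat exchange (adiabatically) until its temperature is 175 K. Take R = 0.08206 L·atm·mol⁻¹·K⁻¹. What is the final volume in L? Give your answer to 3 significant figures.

From PV = nRT: V₁ = nRT₁/P₁ = 10.38 L.
P constant ⇒ V ∝ T: P₂ = P₁; T₂ = T₁·(V₂/V₁) = 242.1 K.
Reversible adiabatic, γ = 5/3: P₃ = P₂·(T₃/T₂)^(γ/(γ−1)) = 3.269 atm; V₃ = V₂·(T₂/T₃)^(1/(γ−1)) = 9.358 L.

V₃ ≈ 9.36 L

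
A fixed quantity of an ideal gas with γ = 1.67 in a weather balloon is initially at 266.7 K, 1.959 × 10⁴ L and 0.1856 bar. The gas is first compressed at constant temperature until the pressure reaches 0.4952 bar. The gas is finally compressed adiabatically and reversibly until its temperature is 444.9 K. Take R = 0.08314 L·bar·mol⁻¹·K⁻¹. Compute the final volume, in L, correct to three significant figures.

T constant ⇒ Boyle's law P V = const: T₂ = T₁; V₂ = V₁·(P₁/P₂) = 7342 L.
Reversible adiabatic, γ = 1.67: P₃ = P₂·(T₃/T₂)^(γ/(γ−1)) = 1.773 bar; V₃ = V₂·(T₂/T₃)^(1/(γ−1)) = 3421 L.

V₃ ≈ 3.42e+03 L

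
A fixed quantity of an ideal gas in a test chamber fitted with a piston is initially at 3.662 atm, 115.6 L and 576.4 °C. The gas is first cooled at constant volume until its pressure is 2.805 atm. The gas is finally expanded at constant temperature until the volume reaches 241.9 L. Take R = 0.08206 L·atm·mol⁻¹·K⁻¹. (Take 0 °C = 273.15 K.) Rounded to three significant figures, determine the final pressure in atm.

Convert: T₁ = 849.5 K.
Isochoric, so P/T is constant: V₂ = V₁; T₂ = T₁·(P₂/P₁) = 650.7 K.
T constant ⇒ Boyle's law P V = const: T₃ = T₂; P₃ = P₂·(V₂/V₃) = 1.340 atm.

P₃ ≈ 1.34 atm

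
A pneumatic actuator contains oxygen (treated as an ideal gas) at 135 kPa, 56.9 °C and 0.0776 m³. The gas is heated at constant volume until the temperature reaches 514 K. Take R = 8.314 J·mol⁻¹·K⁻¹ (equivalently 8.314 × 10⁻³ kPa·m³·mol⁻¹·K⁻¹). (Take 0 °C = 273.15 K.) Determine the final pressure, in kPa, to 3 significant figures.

Convert: T₁ = 330.0 K.
V constant ⇒ P ∝ T: V₂ = V₁; P₂ = P₁·(T₂/T₁) = 210.2 kPa.

P₂ ≈ 210 kPa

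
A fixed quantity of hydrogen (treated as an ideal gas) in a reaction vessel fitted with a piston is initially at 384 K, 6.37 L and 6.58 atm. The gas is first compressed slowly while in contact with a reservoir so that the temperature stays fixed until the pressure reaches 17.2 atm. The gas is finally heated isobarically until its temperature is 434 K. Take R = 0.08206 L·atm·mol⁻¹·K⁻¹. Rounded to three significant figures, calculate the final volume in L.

Isothermal, so P V is constant: T₂ = T₁; V₂ = V₁·(P₁/P₂) = 2.437 L.
P constant ⇒ V ∝ T: P₃ = P₂; V₃ = V₂·(T₃/T₂) = 2.754 L.

V₃ ≈ 2.75 L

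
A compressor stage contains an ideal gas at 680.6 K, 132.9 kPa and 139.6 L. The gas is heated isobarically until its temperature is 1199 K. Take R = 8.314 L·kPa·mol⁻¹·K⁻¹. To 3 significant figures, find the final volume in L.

V₂ ≈ 246 L

P constant ⇒ V ∝ T: P₂ = P₁; V₂ = V₁·(T₂/T₁) = 245.9 L.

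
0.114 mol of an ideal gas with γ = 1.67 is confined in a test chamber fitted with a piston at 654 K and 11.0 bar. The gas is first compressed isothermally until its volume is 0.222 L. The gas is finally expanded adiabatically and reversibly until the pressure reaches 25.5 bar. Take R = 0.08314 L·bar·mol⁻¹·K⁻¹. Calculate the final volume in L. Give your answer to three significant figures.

From PV = nRT: V₁ = nRT₁/P₁ = 0.5635 L.
Isothermal, so P V is constant: T₂ = T₁; P₂ = P₁·(V₁/V₂) = 27.92 bar.
Reversible adiabatic, γ = 1.67: T₃ = T₂·(P₃/P₂)^((γ−1)/γ) = 630.6 K; V₃ = V₂·(P₂/P₃)^(1/γ) = 0.2344 L.

V₃ ≈ 0.234 L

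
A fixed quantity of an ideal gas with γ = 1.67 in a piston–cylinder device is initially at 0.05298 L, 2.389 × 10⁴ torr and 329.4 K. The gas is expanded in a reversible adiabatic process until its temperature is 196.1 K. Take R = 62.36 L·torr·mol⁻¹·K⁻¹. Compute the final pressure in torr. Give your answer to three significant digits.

Adiabatic (γ = 1.67), T V^(γ−1) and P V^γ constant: P₂ = P₁·(T₂/T₁)^(γ/(γ−1)) = 6558 torr; V₂ = V₁·(T₁/T₂)^(1/(γ−1)) = 0.1149 L.

P₂ ≈ 6.56e+03 torr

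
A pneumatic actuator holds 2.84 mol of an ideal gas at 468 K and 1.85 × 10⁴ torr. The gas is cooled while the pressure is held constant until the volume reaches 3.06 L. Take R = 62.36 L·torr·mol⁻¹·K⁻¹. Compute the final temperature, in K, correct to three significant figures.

From PV = nRT: V₁ = nRT₁/P₁ = 4.480 L.
P constant ⇒ V ∝ T: P₂ = P₁; T₂ = T₁·(V₂/V₁) = 319.6 K.

T₂ ≈ 320 K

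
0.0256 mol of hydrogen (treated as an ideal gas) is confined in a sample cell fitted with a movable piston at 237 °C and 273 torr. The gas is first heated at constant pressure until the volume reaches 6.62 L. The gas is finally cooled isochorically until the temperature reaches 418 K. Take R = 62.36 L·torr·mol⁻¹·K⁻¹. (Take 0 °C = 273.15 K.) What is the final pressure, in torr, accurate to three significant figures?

P₃ ≈ 101 torr

Convert: T₁ = 510.1 K.
From PV = nRT: V₁ = nRT₁/P₁ = 2.983 L.
P constant ⇒ V ∝ T: P₂ = P₁; T₂ = T₁·(V₂/V₁) = 1132 K.
Isochoric, so P/T is constant: V₃ = V₂; P₃ = P₂·(T₃/T₂) = 100.8 torr.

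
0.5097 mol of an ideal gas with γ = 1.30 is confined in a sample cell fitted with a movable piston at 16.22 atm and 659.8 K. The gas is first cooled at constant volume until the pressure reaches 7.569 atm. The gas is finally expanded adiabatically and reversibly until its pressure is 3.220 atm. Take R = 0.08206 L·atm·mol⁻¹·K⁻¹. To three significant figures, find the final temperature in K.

From PV = nRT: V₁ = nRT₁/P₁ = 1.701 L.
V constant ⇒ P ∝ T: V₂ = V₁; T₂ = T₁·(P₂/P₁) = 307.9 K.
Adiabatic (γ = 1.30), T V^(γ−1) and P V^γ constant: T₃ = T₂·(P₃/P₂)^((γ−1)/γ) = 252.8 K; V₃ = V₂·(P₂/P₃)^(1/γ) = 3.283 L.

T₃ ≈ 253 K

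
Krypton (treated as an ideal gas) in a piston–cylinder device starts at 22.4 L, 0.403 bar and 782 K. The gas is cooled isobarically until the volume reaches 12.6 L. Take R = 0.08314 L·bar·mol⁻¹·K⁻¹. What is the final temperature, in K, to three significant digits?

T₂ ≈ 440 K

P constant ⇒ V ∝ T: P₂ = P₁; T₂ = T₁·(V₂/V₁) = 439.9 K.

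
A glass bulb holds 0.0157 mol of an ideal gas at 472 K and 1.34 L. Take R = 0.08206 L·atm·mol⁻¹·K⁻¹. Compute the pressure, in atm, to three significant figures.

P ≈ 0.454 atm

PV = nRT ⇒ P = nRT/V = (0.0157 × 0.08206 × 472) / 1.34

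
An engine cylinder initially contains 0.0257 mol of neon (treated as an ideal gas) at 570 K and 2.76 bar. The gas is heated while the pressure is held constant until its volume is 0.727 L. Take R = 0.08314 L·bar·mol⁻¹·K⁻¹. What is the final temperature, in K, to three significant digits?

T₂ ≈ 939 K

From PV = nRT: V₁ = nRT₁/P₁ = 0.4413 L.
Isobaric, so V/T is constant: P₂ = P₁; T₂ = T₁·(V₂/V₁) = 939.1 K.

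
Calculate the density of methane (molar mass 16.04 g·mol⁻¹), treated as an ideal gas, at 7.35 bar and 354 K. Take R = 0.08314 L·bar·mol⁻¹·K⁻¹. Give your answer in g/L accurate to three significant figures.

ρ ≈ 4.01 g/L

ρ = PM/(RT) = (7.35 × 16.04) / (0.08314 × 354.0)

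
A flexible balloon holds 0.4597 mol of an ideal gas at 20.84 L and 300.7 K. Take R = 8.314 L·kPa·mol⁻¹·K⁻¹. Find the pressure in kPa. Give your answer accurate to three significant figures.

PV = nRT ⇒ P = nRT/V = (0.4597 × 8.314 × 300.7) / 20.84

P ≈ 55.1 kPa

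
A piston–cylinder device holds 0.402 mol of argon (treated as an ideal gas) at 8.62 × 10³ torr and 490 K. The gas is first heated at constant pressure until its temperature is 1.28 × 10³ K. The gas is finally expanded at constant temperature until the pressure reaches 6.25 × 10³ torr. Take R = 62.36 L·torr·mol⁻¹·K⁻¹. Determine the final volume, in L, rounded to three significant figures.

From PV = nRT: V₁ = nRT₁/P₁ = 1.425 L.
Isobaric, so V/T is constant: P₂ = P₁; V₂ = V₁·(T₂/T₁) = 3.723 L.
T constant ⇒ Boyle's law P V = const: T₃ = T₂; V₃ = V₂·(P₂/P₃) = 5.134 L.

V₃ ≈ 5.13 L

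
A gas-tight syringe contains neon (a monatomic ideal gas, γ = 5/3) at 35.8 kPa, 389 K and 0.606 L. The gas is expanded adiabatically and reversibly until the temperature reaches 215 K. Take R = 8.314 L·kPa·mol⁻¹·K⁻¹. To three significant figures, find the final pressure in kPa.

Reversible adiabatic, γ = 5/3: P₂ = P₁·(T₂/T₁)^(γ/(γ−1)) = 8.130 kPa; V₂ = V₁·(T₁/T₂)^(1/(γ−1)) = 1.475 L.

P₂ ≈ 8.13 kPa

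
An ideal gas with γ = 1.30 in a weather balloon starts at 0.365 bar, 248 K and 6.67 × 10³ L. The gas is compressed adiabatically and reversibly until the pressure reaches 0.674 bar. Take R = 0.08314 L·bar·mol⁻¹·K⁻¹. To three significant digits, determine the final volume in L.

Reversible adiabatic, γ = 1.30: T₂ = T₁·(P₂/P₁)^((γ−1)/γ) = 285.7 K; V₂ = V₁·(P₁/P₂)^(1/γ) = 4161 L.

V₂ ≈ 4.16e+03 L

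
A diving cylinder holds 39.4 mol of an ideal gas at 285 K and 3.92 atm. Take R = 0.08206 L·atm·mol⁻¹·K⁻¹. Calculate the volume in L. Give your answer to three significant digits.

PV = nRT ⇒ V = nRT/P = (39.4 × 0.08206 × 285) / 3.92

V ≈ 235 L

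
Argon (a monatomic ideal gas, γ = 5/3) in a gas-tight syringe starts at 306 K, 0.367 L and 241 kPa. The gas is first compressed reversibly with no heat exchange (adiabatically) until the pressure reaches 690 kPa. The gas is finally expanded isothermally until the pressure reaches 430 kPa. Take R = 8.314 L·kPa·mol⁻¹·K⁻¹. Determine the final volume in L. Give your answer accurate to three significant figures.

Adiabatic (γ = 5/3), T V^(γ−1) and P V^γ constant: T₂ = T₁·(P₂/P₁)^((γ−1)/γ) = 466.1 K; V₂ = V₁·(P₁/P₂)^(1/γ) = 0.1952 L.
T constant ⇒ Boyle's law P V = const: T₃ = T₂; V₃ = V₂·(P₂/P₃) = 0.3133 L.

V₃ ≈ 0.313 L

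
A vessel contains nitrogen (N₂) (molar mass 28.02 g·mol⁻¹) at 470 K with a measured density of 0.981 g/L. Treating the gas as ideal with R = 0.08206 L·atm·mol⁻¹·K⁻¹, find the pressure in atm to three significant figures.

ρ = PM/(RT) ⇒ P = ρRT/M = (0.981 × 0.08206 × 470.0) / 28.02

P ≈ 1.35 atm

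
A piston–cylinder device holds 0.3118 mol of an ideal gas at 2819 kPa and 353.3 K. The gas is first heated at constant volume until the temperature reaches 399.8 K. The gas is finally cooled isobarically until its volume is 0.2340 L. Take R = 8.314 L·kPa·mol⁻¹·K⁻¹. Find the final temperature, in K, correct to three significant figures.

T₃ ≈ 288 K

From PV = nRT: V₁ = nRT₁/P₁ = 0.3249 L.
Isochoric, so P/T is constant: V₂ = V₁; P₂ = P₁·(T₂/T₁) = 3190 kPa.
P constant ⇒ V ∝ T: P₃ = P₂; T₃ = T₂·(V₃/V₂) = 288.0 K.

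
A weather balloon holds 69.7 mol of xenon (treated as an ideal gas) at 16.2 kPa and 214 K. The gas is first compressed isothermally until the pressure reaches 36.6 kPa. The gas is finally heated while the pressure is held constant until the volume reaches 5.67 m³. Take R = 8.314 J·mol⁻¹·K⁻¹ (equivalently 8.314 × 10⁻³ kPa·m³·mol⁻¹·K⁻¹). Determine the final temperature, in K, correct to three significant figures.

T₃ ≈ 358 K

From PV = nRT: V₁ = nRT₁/P₁ = 7.655 m³.
T constant ⇒ Boyle's law P V = const: T₂ = T₁; V₂ = V₁·(P₁/P₂) = 3.388 m³.
P constant ⇒ V ∝ T: P₃ = P₂; T₃ = T₂·(V₃/V₂) = 358.1 K.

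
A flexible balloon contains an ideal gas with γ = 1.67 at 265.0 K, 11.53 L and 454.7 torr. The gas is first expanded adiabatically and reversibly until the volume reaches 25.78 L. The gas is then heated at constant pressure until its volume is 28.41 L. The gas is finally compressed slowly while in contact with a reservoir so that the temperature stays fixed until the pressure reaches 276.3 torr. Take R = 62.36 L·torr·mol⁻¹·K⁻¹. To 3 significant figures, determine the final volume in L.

V₄ ≈ 12.2 L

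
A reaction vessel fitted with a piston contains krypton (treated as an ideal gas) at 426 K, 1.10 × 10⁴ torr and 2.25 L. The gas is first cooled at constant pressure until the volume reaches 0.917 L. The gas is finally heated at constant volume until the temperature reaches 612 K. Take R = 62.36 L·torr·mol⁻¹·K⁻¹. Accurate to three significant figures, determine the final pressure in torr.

P₃ ≈ 3.88e+04 torr

Isobaric, so V/T is constant: P₂ = P₁; T₂ = T₁·(V₂/V₁) = 173.6 K.
V constant ⇒ P ∝ T: V₃ = V₂; P₃ = P₂·(T₃/T₂) = 3.877e+04 torr.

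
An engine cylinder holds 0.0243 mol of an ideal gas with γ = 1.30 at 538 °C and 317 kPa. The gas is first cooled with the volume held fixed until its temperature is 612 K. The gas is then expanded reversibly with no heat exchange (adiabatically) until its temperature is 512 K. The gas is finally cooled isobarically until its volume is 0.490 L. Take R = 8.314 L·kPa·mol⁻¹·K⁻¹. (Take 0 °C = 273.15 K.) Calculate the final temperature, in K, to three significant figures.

Convert: T₁ = 811.1 K.
From PV = nRT: V₁ = nRT₁/P₁ = 0.5170 L.
Isochoric, so P/T is constant: V₂ = V₁; P₂ = P₁·(T₂/T₁) = 239.2 kPa.
Adiabatic (γ = 1.30), T V^(γ−1) and P V^γ constant: P₃ = P₂·(T₃/T₂)^(γ/(γ−1)) = 110.4 kPa; V₃ = V₂·(T₂/T₃)^(1/(γ−1)) = 0.9370 L.
P constant ⇒ V ∝ T: P₄ = P₃; T₄ = T₃·(V₄/V₃) = 267.8 K.

T₄ ≈ 268 K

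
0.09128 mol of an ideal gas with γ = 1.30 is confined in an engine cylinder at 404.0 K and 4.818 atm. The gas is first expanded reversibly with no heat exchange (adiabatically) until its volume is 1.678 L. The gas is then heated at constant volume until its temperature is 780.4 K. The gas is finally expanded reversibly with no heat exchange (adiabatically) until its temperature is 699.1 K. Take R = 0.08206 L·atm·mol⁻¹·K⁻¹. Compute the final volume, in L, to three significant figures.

From PV = nRT: V₁ = nRT₁/P₁ = 0.6281 L.
Adiabatic (γ = 1.30), T V^(γ−1) and P V^γ constant: T₂ = T₁·(V₁/V₂)^(γ−1) = 300.9 K; P₂ = P₁·(V₁/V₂)^γ = 1.343 atm.
V constant ⇒ P ∝ T: V₃ = V₂; P₃ = P₂·(T₃/T₂) = 3.484 atm.
Adiabatic (γ = 1.30), T V^(γ−1) and P V^γ constant: P₄ = P₃·(T₄/T₃)^(γ/(γ−1)) = 2.163 atm; V₄ = V₃·(T₃/T₄)^(1/(γ−1)) = 2.421 L.

V₄ ≈ 2.42 L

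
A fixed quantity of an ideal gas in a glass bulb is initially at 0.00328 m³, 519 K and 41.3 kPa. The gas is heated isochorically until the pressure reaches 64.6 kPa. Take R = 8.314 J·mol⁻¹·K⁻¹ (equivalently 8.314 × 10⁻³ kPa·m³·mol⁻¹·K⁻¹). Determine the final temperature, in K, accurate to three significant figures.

T₂ ≈ 812 K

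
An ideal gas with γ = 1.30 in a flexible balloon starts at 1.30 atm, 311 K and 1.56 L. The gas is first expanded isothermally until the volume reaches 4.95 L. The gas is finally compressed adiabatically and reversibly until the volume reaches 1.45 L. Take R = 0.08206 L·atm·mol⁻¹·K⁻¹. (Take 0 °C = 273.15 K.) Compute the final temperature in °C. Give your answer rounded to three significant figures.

T₃ ≈ 176 °C

Isothermal, so P V is constant: T₂ = T₁; P₂ = P₁·(V₁/V₂) = 0.4097 atm.
Reversible adiabatic, γ = 1.30: T₃ = T₂·(V₂/V₃)^(γ−1) = 449.5 K; P₃ = P₂·(V₂/V₃)^γ = 2.021 atm.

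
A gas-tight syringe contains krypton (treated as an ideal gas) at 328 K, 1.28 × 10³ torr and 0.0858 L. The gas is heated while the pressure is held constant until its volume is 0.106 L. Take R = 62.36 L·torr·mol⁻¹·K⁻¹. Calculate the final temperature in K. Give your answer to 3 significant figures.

T₂ ≈ 405 K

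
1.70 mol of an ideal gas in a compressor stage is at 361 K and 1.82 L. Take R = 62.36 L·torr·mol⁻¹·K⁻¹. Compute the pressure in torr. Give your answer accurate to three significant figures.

P ≈ 2.10e+04 torr

PV = nRT ⇒ P = nRT/V = (1.70 × 62.36 × 361) / 1.82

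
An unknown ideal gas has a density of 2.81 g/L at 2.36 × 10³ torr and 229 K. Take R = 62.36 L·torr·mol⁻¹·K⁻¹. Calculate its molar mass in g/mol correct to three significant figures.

ρ = PM/(RT) ⇒ M = ρRT/P = (2.81 × 62.36 × 229.0) / 2.36e+03

M ≈ 17.0 g/mol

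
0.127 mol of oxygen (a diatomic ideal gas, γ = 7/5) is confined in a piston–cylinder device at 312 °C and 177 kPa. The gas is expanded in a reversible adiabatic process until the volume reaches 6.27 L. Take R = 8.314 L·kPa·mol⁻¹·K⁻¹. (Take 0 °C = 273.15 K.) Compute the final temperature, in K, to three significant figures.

T₂ ≈ 463 K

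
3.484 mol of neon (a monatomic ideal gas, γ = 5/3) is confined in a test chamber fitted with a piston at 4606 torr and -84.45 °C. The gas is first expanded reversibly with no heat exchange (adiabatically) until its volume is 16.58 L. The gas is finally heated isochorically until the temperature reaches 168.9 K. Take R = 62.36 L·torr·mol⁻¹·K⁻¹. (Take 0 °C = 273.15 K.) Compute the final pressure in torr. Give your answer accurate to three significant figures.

P₃ ≈ 2.21e+03 torr

Convert: T₁ = 188.7 K.
From PV = nRT: V₁ = nRT₁/P₁ = 8.901 L.
Adiabatic (γ = 5/3), T V^(γ−1) and P V^γ constant: T₂ = T₁·(V₁/V₂)^(γ−1) = 124.6 K; P₂ = P₁·(V₁/V₂)^γ = 1633 torr.
Isochoric, so P/T is constant: V₃ = V₂; P₃ = P₂·(T₃/T₂) = 2213 torr.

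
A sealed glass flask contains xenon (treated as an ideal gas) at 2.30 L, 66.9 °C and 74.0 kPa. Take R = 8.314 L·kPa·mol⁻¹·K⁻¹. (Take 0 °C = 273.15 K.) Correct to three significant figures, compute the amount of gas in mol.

Convert: T = 340.05 K.
PV = nRT ⇒ n = PV/(RT) = (74.0 × 2.30) / (8.314 × 340.05)

n ≈ 0.0602 mol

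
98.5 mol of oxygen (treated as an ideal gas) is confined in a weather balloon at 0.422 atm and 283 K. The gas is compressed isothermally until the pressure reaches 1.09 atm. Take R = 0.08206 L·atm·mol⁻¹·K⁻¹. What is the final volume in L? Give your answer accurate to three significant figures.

From PV = nRT: V₁ = nRT₁/P₁ = 5421 L.
T constant ⇒ Boyle's law P V = const: T₂ = T₁; V₂ = V₁·(P₁/P₂) = 2099 L.

V₂ ≈ 2.10e+03 L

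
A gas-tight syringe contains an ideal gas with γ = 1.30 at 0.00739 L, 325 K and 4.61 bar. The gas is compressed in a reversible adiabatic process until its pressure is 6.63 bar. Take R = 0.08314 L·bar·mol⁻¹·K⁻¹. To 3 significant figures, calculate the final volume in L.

V₂ ≈ 0.00559 L

Reversible adiabatic, γ = 1.30: T₂ = T₁·(P₂/P₁)^((γ−1)/γ) = 353.4 K; V₂ = V₁·(P₁/P₂)^(1/γ) = 0.005588 L.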